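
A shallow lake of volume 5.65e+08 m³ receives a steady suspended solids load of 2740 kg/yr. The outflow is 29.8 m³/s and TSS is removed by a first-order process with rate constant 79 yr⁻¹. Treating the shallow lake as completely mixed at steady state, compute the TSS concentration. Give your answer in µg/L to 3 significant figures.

Outflow Q = 29.8 m³/s × 3.156e+07 s/yr = 9.404e+08 m³/yr.
Steady-state CSTR mass balance: W = Q·C + k·V·C, so C = W/(Q + kV).
Q + kV = 9.404e+08 + 79·5.65e+08 = 4.558e+10 m³/yr.
C = 2740/4.558e+10 = 6.012e-08 kg/m³ = 6.012e-05 mg/L = 0.06012 µg/L.

0.0601 µg/L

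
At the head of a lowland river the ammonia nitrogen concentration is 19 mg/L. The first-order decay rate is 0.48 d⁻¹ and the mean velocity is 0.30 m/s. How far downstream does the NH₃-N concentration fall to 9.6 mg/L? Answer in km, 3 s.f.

36.9 km

From C = C₀·e^(−kt), t = ln(C₀/C)/k = ln(19/9.6)/0.48 = 0.6827/0.48 = 1.422 d.
Distance = v·t = 0.30 m/s × 1.229e+05 s = 3.686e+04 m = 36.86 km.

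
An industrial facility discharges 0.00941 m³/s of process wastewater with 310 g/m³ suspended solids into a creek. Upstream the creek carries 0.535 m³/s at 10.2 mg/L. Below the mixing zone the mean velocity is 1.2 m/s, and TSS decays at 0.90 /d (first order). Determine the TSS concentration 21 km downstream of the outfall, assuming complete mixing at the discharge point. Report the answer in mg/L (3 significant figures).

12.8 mg/L

After complete mixing, C₀ = (0.00941·310 + 0.535·10.2) / 0.5444 = 15.38 mg/L.
Travel time t = 2.1e+04 m / 1.2 m/s = 1.75e+04 s = 0.2025 d.
C = 15.38·exp(−0.90·0.2025) = 15.38·0.8334 = 12.82 mg/L.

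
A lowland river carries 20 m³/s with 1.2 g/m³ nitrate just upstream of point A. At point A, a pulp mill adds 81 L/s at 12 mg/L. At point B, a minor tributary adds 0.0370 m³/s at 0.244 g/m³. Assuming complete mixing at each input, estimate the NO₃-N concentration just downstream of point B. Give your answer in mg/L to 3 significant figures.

1.24 mg/L

81 L/s = 0.081 m³/s.
After input A: C = (20·1.2 + 0.081·12) / 20.08 = 1.244 mg/L.
After input B: C = (20.08·1.244 + 0.037·0.244) / 20.12 = 1.242 mg/L.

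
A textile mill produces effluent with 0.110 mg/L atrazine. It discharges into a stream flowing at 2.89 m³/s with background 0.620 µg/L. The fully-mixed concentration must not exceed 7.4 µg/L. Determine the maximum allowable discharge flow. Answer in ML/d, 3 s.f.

16.5 ML/d

0.620 µg/L = 0.00062 mg/L.
7.4 µg/L = 0.0074 mg/L.
Mass balance at complete mixing: C_std·(Q_w + Q_r) = Q_w·C_e + Q_r·C_b.
Rearranging, Q_w = Q_r·(C_std − C_b)/(C_e − C_std) = 2.89·(0.0074 − 0.00062) / (0.11 − 0.0074) = 0.191 m³/s.
= 16.5 ML/d.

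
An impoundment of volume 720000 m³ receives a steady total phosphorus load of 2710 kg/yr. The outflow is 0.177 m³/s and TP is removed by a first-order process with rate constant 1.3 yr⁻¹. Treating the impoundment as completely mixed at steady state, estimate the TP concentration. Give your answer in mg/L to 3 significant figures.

Outflow Q = 0.177 m³/s × 3.156e+07 s/yr = 5.586e+06 m³/yr.
Steady-state CSTR mass balance: W = Q·C + k·V·C, so C = W/(Q + kV).
Q + kV = 5.586e+06 + 1.3·720000 = 6.522e+06 m³/yr.
C = 2710/6.522e+06 = 0.0004155 kg/m³ = 0.4155 mg/L.

0.416 mg/L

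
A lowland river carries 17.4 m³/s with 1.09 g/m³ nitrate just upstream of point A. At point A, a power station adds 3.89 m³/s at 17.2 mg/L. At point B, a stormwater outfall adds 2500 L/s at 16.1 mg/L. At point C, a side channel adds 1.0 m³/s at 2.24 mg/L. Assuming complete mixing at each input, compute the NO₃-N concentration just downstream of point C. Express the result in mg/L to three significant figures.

5.18 mg/L

After input A: C = (17.4·1.09 + 3.89·17.2) / 21.29 = 4.034 mg/L.
2500 L/s = 2.5 m³/s.
After input B: C = (21.29·4.034 + 2.5·16.1) / 23.79 = 5.302 mg/L.
After input C: C = (23.79·5.302 + 1·2.24) / 24.79 = 5.178 mg/L.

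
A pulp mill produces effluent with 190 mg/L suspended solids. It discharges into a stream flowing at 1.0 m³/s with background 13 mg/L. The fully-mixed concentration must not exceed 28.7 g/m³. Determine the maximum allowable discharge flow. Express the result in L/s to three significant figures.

Mass balance at complete mixing: C_std·(Q_w + Q_r) = Q_w·C_e + Q_r·C_b.
Rearranging, Q_w = Q_r·(C_std − C_b)/(C_e − C_std) = 1.0·(28.7 − 13) / (190 − 28.7) = 0.09733 m³/s.
= 97.33 L/s.

97.3 L/s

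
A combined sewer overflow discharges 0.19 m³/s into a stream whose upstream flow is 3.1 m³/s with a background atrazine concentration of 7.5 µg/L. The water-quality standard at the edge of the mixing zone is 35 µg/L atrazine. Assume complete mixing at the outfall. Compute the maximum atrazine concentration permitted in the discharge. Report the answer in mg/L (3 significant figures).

7.5 µg/L = 0.0075 mg/L.
35 µg/L = 0.035 mg/L.
Mass balance: 0.035·3.29 = 0.19·Cₑ + 3.1·0.0075.
Cₑ = (0.1152 − 0.02325) / 0.19 = 0.4837 mg/L.

0.484 mg/L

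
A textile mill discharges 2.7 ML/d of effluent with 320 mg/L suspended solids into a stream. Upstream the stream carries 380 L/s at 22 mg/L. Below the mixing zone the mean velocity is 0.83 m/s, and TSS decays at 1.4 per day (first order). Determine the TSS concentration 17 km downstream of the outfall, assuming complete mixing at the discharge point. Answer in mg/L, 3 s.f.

2.7 ML/d = 0.03125 m³/s.
380 L/s = 0.38 m³/s.
After complete mixing, C₀ = (0.03125·320 + 0.38·22) / 0.4113 = 44.64 mg/L.
Travel time t = 1.7e+04 m / 0.83 m/s = 2.048e+04 s = 0.2371 d.
C = 44.64·exp(−1.4·0.2371) = 44.64·0.7176 = 32.04 mg/L.

32.0 mg/L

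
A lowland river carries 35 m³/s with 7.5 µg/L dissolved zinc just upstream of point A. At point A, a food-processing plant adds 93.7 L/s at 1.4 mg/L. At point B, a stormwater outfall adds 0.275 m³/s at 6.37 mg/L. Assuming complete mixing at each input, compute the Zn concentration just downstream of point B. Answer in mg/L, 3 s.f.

7.5 µg/L = 0.0075 mg/L.
93.7 L/s = 0.0937 m³/s.
After input A: C = (35·0.0075 + 0.0937·1.4) / 35.09 = 0.01122 mg/L.
After input B: C = (35.09·0.01122 + 0.275·6.37) / 35.37 = 0.06066 mg/L.

0.0607 mg/L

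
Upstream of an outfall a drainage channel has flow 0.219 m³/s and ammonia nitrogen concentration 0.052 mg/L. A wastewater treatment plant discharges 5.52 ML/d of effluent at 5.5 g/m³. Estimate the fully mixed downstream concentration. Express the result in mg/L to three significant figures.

5.52 ML/d = 0.06389 m³/s.
Conservation of mass across the mixing zone: C = (0.06389·5.5 + 0.219·0.052) / (0.06389 + 0.219) = 0.3628/0.2829 = 1.282 mg/L.

1.28 mg/L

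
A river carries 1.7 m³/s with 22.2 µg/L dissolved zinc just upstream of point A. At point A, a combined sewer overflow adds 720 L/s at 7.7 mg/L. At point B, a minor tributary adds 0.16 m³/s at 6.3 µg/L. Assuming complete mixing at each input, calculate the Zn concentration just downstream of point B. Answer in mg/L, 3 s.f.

22.2 µg/L = 0.0222 mg/L.
720 L/s = 0.72 m³/s.
After input A: C = (1.7·0.0222 + 0.72·7.7) / 2.42 = 2.307 mg/L.
6.3 µg/L = 0.0063 mg/L.
After input B: C = (2.42·2.307 + 0.16·0.0063) / 2.58 = 2.164 mg/L.

2.16 mg/L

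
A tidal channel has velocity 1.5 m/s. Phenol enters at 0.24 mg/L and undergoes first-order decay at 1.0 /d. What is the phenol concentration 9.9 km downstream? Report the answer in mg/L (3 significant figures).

0.222 mg/L

Travel time t = 9.9 km / 1.5 m/s = 9900/1.5 = 6600 s = 0.07639 d.
First-order decay: C = 0.24·exp(−1.0·0.07639) = 0.24·0.9265 = 0.2223 mg/L.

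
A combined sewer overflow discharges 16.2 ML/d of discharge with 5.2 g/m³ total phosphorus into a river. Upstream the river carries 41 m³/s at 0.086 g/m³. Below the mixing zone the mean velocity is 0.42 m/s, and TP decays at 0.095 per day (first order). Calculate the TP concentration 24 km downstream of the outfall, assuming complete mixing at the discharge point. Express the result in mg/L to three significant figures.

16.2 ML/d = 0.1875 m³/s.
After complete mixing, C₀ = (0.1875·5.2 + 41·0.086) / 41.19 = 0.1093 mg/L.
Travel time t = 2.4e+04 m / 0.42 m/s = 5.714e+04 s = 0.6614 d.
C = 0.1093·exp(−0.095·0.6614) = 0.1093·0.9391 = 0.1026 mg/L.

0.103 mg/L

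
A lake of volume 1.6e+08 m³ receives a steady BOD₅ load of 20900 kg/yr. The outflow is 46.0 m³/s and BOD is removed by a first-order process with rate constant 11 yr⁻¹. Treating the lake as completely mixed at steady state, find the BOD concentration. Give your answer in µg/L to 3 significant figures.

6.51 µg/L

Outflow Q = 46.0 m³/s × 3.156e+07 s/yr = 1.452e+09 m³/yr.
Steady-state CSTR mass balance: W = Q·C + k·V·C, so C = W/(Q + kV).
Q + kV = 1.452e+09 + 11·1.6e+08 = 3.212e+09 m³/yr.
C = 20900/3.212e+09 = 6.508e-06 kg/m³ = 0.006508 mg/L = 6.508 µg/L.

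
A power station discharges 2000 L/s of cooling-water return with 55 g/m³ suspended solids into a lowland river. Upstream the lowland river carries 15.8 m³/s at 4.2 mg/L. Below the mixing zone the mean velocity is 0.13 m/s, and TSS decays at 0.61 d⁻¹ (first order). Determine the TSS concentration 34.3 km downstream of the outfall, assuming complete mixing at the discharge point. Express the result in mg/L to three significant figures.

1.54 mg/L

2000 L/s = 2 m³/s.
After complete mixing, C₀ = (2·55 + 15.8·4.2) / 17.8 = 9.908 mg/L.
Travel time t = 3.43e+04 m / 0.13 m/s = 2.638e+05 s = 3.054 d.
C = 9.908·exp(−0.61·3.054) = 9.908·0.1552 = 1.538 mg/L.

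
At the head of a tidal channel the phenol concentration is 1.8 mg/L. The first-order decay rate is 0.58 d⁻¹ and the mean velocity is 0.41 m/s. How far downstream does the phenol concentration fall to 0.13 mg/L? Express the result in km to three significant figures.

161 km

From C = C₀·e^(−kt), t = ln(C₀/C)/k = ln(1.8/0.13)/0.58 = 2.628/0.58 = 4.531 d.
Distance = v·t = 0.41 m/s × 3.915e+05 s = 1.605e+05 m = 160.5 km.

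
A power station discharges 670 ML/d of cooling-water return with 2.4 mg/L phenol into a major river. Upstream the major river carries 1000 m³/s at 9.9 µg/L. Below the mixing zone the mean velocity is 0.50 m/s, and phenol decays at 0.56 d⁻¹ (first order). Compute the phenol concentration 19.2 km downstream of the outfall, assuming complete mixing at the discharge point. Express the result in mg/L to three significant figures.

670 ML/d = 7.755 m³/s.
9.9 µg/L = 0.0099 mg/L.
After complete mixing, C₀ = (7.755·2.4 + 1000·0.0099) / 1008 = 0.02829 mg/L.
Travel time t = 1.92e+04 m / 0.50 m/s = 3.84e+04 s = 0.4444 d.
C = 0.02829·exp(−0.56·0.4444) = 0.02829·0.7797 = 0.02206 mg/L.

0.0221 mg/L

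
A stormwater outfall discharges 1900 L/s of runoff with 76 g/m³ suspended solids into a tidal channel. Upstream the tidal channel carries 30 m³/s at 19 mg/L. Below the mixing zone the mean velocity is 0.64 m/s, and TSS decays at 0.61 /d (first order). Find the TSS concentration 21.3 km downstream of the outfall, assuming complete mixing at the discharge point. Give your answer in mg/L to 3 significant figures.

1900 L/s = 1.9 m³/s.
After complete mixing, C₀ = (1.9·76 + 30·19) / 31.9 = 22.39 mg/L.
Travel time t = 2.13e+04 m / 0.64 m/s = 3.328e+04 s = 0.3852 d.
C = 22.39·exp(−0.61·0.3852) = 22.39·0.7906 = 17.71 mg/L.

17.7 mg/L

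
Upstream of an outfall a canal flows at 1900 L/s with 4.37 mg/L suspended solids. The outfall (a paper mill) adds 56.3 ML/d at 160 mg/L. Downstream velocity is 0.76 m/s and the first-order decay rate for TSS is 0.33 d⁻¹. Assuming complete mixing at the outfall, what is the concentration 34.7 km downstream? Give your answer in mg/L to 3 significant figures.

56.3 ML/d = 0.6516 m³/s.
1900 L/s = 1.9 m³/s.
After complete mixing, C₀ = (0.6516·160 + 1.9·4.37) / 2.552 = 44.11 mg/L.
Travel time t = 3.47e+04 m / 0.76 m/s = 4.566e+04 s = 0.5284 d.
C = 44.11·exp(−0.33·0.5284) = 44.11·0.84 = 37.05 mg/L.

37.1 mg/L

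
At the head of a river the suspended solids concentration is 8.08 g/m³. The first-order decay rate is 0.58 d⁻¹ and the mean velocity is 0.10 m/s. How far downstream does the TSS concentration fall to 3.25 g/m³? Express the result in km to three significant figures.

13.6 km

From C = C₀·e^(−kt), t = ln(C₀/C)/k = ln(8.08/3.25)/0.58 = 0.9107/0.58 = 1.57 d.
Distance = v·t = 0.10 m/s × 1.357e+05 s = 1.357e+04 m = 13.57 km.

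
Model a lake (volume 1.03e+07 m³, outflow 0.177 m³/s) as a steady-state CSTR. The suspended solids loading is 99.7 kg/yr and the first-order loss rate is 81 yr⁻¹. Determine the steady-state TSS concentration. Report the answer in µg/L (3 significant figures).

Outflow Q = 0.177 m³/s × 3.156e+07 s/yr = 5.586e+06 m³/yr.
Steady-state CSTR mass balance: W = Q·C + k·V·C, so C = W/(Q + kV).
Q + kV = 5.586e+06 + 81·1.03e+07 = 8.399e+08 m³/yr.
C = 99.7/8.399e+08 = 1.187e-07 kg/m³ = 0.0001187 mg/L = 0.1187 µg/L.

0.119 µg/L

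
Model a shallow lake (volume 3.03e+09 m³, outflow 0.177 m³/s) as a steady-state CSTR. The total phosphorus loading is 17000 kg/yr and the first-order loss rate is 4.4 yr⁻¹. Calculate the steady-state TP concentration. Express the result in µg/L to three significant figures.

Outflow Q = 0.177 m³/s × 3.156e+07 s/yr = 5.586e+06 m³/yr.
Steady-state CSTR mass balance: W = Q·C + k·V·C, so C = W/(Q + kV).
Q + kV = 5.586e+06 + 4.4·3.03e+09 = 1.334e+10 m³/yr.
C = 17000/1.334e+10 = 1.275e-06 kg/m³ = 0.001275 mg/L = 1.275 µg/L.

1.27 µg/L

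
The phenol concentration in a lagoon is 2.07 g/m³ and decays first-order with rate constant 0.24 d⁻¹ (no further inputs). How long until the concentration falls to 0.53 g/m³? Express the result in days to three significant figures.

t = ln(C₀/C)/k = ln(2.07/0.53)/0.24 = 1.362/0.24 = 5.677 d.

5.68 d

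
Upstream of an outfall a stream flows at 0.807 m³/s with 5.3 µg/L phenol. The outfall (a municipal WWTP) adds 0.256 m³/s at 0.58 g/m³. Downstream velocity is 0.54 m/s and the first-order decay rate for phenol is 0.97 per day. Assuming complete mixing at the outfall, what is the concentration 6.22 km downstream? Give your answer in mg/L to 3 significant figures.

5.3 µg/L = 0.0053 mg/L.
After complete mixing, C₀ = (0.256·0.58 + 0.807·0.0053) / 1.063 = 0.1437 mg/L.
Travel time t = 6220 m / 0.54 m/s = 1.152e+04 s = 0.1333 d.
C = 0.1437·exp(−0.97·0.1333) = 0.1437·0.8787 = 0.1263 mg/L.

0.126 mg/L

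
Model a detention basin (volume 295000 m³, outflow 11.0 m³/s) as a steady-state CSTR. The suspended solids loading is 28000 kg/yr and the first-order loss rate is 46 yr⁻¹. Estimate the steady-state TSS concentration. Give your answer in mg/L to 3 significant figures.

0.0776 mg/L

Outflow Q = 11.0 m³/s × 3.156e+07 s/yr = 3.471e+08 m³/yr.
Steady-state CSTR mass balance: W = Q·C + k·V·C, so C = W/(Q + kV).
Q + kV = 3.471e+08 + 46·295000 = 3.607e+08 m³/yr.
C = 28000/3.607e+08 = 7.763e-05 kg/m³ = 0.07763 mg/L.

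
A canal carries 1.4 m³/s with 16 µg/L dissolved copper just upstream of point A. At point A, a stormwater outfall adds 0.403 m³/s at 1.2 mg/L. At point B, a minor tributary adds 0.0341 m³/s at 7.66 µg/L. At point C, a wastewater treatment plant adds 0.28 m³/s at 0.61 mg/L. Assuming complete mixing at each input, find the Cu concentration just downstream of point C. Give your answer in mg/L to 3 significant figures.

16 µg/L = 0.016 mg/L.
After input A: C = (1.4·0.016 + 0.403·1.2) / 1.803 = 0.2806 mg/L.
7.66 µg/L = 0.00766 mg/L.
After input B: C = (1.803·0.2806 + 0.0341·0.00766) / 1.837 = 0.2756 mg/L.
After input C: C = (1.837·0.2756 + 0.28·0.61) / 2.117 = 0.3198 mg/L.

0.320 mg/L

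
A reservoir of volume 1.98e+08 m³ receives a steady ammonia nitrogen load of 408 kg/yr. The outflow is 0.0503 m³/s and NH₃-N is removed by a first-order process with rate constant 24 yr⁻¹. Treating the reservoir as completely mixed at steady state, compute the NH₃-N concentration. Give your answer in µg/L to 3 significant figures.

Outflow Q = 0.0503 m³/s × 3.156e+07 s/yr = 1.587e+06 m³/yr.
Steady-state CSTR mass balance: W = Q·C + k·V·C, so C = W/(Q + kV).
Q + kV = 1.587e+06 + 24·1.98e+08 = 4.754e+09 m³/yr.
C = 408/4.754e+09 = 8.583e-08 kg/m³ = 8.583e-05 mg/L = 0.08583 µg/L.

0.0858 µg/L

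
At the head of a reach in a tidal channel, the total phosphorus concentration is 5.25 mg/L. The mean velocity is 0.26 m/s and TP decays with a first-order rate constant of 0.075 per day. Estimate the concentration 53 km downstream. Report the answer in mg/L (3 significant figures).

Travel time t = 53 km / 0.26 m/s = 5.3e+04/0.26 = 2.038e+05 s = 2.359 d.
First-order decay: C = 5.25·exp(−0.075·2.359) = 5.25·0.8378 = 4.399 mg/L.

4.40 mg/L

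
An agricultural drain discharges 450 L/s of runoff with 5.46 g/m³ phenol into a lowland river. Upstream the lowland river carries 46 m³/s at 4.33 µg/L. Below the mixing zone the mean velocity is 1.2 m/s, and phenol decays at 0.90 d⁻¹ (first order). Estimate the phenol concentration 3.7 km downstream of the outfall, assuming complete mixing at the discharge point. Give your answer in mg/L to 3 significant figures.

450 L/s = 0.45 m³/s.
4.33 µg/L = 0.00433 mg/L.
After complete mixing, C₀ = (0.45·5.46 + 46·0.00433) / 46.45 = 0.05718 mg/L.
Travel time t = 3700 m / 1.2 m/s = 3083 s = 0.03569 d.
C = 0.05718·exp(−0.90·0.03569) = 0.05718·0.9684 = 0.05538 mg/L.

0.0554 mg/L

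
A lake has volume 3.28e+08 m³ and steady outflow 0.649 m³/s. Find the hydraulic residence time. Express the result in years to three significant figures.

16.0 yr

Q = 0.649 m³/s × 3.156e+07 s/yr = 2.048e+07 m³/yr.
Hydraulic residence time τ = V/Q = 3.28e+08/2.048e+07 = 16.01 yr.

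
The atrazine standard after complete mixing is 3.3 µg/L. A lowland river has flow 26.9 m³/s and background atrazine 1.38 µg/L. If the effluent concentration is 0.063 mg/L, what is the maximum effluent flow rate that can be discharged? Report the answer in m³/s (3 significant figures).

1.38 µg/L = 0.00138 mg/L.
3.3 µg/L = 0.0033 mg/L.
Mass balance at complete mixing: C_std·(Q_w + Q_r) = Q_w·C_e + Q_r·C_b.
Rearranging, Q_w = Q_r·(C_std − C_b)/(C_e − C_std) = 26.9·(0.0033 − 0.00138) / (0.063 − 0.0033) = 0.8651 m³/s.

0.865 m³/s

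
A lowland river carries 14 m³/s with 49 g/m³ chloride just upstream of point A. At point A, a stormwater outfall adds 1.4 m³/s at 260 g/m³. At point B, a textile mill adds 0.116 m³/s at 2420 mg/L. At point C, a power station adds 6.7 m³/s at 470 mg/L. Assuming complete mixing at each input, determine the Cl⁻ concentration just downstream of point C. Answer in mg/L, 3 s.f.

After input A: C = (14·49 + 1.4·260) / 15.4 = 68.18 mg/L.
After input B: C = (15.4·68.18 + 0.116·2420) / 15.52 = 85.76 mg/L.
After input C: C = (15.52·85.76 + 6.7·470) / 22.22 = 201.6 mg/L.

202 mg/L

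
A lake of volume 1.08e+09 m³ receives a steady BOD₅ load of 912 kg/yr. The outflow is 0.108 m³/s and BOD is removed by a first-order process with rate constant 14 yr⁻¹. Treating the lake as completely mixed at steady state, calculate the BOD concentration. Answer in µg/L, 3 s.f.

Outflow Q = 0.108 m³/s × 3.156e+07 s/yr = 3.408e+06 m³/yr.
Steady-state CSTR mass balance: W = Q·C + k·V·C, so C = W/(Q + kV).
Q + kV = 3.408e+06 + 14·1.08e+09 = 1.512e+10 m³/yr.
C = 912/1.512e+10 = 6.03e-08 kg/m³ = 6.03e-05 mg/L = 0.0603 µg/L.

0.0603 µg/L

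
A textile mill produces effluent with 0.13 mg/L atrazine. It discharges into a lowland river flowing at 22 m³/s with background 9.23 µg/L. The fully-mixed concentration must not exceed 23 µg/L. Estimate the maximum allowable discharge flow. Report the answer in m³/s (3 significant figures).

2.83 m³/s

9.23 µg/L = 0.00923 mg/L.
23 µg/L = 0.023 mg/L.
Mass balance at complete mixing: C_std·(Q_w + Q_r) = Q_w·C_e + Q_r·C_b.
Rearranging, Q_w = Q_r·(C_std − C_b)/(C_e − C_std) = 22·(0.023 − 0.00923) / (0.13 − 0.023) = 2.831 m³/s.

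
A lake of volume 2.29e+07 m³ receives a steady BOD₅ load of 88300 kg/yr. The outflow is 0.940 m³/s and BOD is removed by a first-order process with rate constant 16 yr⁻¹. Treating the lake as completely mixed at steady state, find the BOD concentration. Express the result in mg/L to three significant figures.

0.223 mg/L

Outflow Q = 0.940 m³/s × 3.156e+07 s/yr = 2.966e+07 m³/yr.
Steady-state CSTR mass balance: W = Q·C + k·V·C, so C = W/(Q + kV).
Q + kV = 2.966e+07 + 16·2.29e+07 = 3.961e+08 m³/yr.
C = 88300/3.961e+08 = 0.0002229 kg/m³ = 0.2229 mg/L.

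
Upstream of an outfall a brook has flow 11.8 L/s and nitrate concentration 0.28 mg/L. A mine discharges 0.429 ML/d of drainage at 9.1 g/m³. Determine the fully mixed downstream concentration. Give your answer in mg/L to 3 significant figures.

0.429 ML/d = 0.004965 m³/s.
11.8 L/s = 0.0118 m³/s.
By mass balance at complete mixing, C = (0.004965·9.1 + 0.0118·0.28) / (0.004965 + 0.0118) = 0.04849/0.01677 = 2.892 mg/L.

2.89 mg/L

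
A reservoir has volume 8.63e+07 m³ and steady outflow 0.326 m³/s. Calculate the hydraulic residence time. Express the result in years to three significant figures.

Q = 0.326 m³/s × 3.156e+07 s/yr = 1.029e+07 m³/yr.
Hydraulic residence time τ = V/Q = 8.63e+07/1.029e+07 = 8.389 yr.

8.39 yr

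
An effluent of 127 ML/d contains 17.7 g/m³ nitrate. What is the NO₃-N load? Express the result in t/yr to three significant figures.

821 t/yr

127 ML/d = 1.47 m³/s.
Mass flux = Q·C = 1.47 m³/s × 17.7 g/m³ = 26.02 g/s.
= 26.02 g/s × 31.56 = 821 t/yr.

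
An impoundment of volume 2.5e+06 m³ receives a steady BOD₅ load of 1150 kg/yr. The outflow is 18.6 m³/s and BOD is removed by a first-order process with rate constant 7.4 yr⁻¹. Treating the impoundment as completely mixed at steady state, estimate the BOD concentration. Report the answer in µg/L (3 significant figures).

1.90 µg/L

Outflow Q = 18.6 m³/s × 3.156e+07 s/yr = 5.87e+08 m³/yr.
Steady-state CSTR mass balance: W = Q·C + k·V·C, so C = W/(Q + kV).
Q + kV = 5.87e+08 + 7.4·2.5e+06 = 6.055e+08 m³/yr.
C = 1150/6.055e+08 = 1.899e-06 kg/m³ = 0.001899 mg/L = 1.899 µg/L.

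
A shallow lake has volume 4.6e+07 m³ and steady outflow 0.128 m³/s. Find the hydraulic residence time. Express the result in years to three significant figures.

11.4 yr

Q = 0.128 m³/s × 3.156e+07 s/yr = 4.039e+06 m³/yr.
Hydraulic residence time τ = V/Q = 4.6e+07/4.039e+06 = 11.39 yr.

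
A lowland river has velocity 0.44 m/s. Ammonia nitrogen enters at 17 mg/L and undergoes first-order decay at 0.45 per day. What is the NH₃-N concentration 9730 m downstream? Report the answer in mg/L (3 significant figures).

Travel time t = 9730 m / 0.44 m/s = 9730/0.44 = 2.211e+04 s = 0.2559 d.
First-order decay: C = 17·exp(−0.45·0.2559) = 17·0.8912 = 15.15 mg/L.

15.2 mg/L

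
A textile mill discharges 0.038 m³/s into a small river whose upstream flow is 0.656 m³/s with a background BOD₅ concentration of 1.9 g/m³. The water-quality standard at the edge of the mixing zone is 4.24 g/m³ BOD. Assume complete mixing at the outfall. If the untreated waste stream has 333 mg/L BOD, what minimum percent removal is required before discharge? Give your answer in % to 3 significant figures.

86.6 %

Mass balance: 4.24·0.694 = 0.038·Cₑ + 0.656·1.9.
Cₑ = (2.943 − 1.246) / 0.038 = 44.64 mg/L.
Required removal = 1 − 44.64/333 = 86.6 %.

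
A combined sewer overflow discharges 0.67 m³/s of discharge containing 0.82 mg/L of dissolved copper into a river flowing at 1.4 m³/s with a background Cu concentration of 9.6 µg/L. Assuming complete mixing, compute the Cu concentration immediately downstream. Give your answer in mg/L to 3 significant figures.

9.6 µg/L = 0.0096 mg/L.
By mass balance at complete mixing, C = (0.67·0.82 + 1.4·0.0096) / (0.67 + 1.4) = 0.5628/2.07 = 0.2719 mg/L.

0.272 mg/L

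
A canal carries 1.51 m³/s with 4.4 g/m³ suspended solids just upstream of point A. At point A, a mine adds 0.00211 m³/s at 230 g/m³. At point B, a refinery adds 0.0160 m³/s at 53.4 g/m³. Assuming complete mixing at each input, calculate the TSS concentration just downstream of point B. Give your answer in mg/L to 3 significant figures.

After input A: C = (1.51·4.4 + 0.00211·230) / 1.512 = 4.715 mg/L.
After input B: C = (1.512·4.715 + 0.016·53.4) / 1.528 = 5.225 mg/L.

5.22 mg/L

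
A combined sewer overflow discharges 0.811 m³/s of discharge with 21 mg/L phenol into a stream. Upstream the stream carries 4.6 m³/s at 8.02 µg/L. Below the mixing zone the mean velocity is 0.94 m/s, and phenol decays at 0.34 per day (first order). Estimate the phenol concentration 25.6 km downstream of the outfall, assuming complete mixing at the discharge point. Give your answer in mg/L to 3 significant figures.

2.83 mg/L

8.02 µg/L = 0.00802 mg/L.
After complete mixing, C₀ = (0.811·21 + 4.6·0.00802) / 5.411 = 3.154 mg/L.
Travel time t = 2.56e+04 m / 0.94 m/s = 2.723e+04 s = 0.3152 d.
C = 3.154·exp(−0.34·0.3152) = 3.154·0.8984 = 2.834 mg/L.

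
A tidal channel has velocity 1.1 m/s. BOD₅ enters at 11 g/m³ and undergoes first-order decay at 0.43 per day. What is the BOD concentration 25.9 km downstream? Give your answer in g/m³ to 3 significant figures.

9.78 g/m³

Travel time t = 25.9 km / 1.1 m/s = 2.59e+04/1.1 = 2.355e+04 s = 0.2725 d.
First-order decay: C = 11·exp(−0.43·0.2725) = 11·0.8894 = 9.784 g/m³.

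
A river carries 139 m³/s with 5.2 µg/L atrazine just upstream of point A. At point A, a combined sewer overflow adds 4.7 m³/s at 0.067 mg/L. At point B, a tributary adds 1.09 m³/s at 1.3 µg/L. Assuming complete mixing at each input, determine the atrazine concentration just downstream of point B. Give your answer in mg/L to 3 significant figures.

0.00718 mg/L

5.2 µg/L = 0.0052 mg/L.
After input A: C = (139·0.0052 + 4.7·0.067) / 143.7 = 0.007221 mg/L.
1.3 µg/L = 0.0013 mg/L.
After input B: C = (143.7·0.007221 + 1.09·0.0013) / 144.8 = 0.007177 mg/L.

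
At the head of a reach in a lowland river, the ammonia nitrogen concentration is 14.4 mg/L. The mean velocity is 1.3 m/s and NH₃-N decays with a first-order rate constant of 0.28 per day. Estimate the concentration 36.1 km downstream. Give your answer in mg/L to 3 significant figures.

Travel time t = 36.1 km / 1.3 m/s = 3.61e+04/1.3 = 2.777e+04 s = 0.3214 d.
First-order decay: C = 14.4·exp(−0.28·0.3214) = 14.4·0.9139 = 13.16 mg/L.

13.2 mg/L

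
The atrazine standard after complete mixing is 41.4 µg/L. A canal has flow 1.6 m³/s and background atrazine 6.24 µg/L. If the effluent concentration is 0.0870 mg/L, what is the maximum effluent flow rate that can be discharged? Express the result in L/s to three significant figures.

1230 L/s

6.24 µg/L = 0.00624 mg/L.
41.4 µg/L = 0.0414 mg/L.
Mass balance at complete mixing: C_std·(Q_w + Q_r) = Q_w·C_e + Q_r·C_b.
Rearranging, Q_w = Q_r·(C_std − C_b)/(C_e − C_std) = 1.6·(0.0414 − 0.00624) / (0.087 − 0.0414) = 1.234 m³/s.
= 1234 L/s.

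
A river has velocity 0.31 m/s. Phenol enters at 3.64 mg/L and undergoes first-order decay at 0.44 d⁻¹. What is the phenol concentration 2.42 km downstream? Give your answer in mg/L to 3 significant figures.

3.50 mg/L

Travel time t = 2.42 km / 0.31 m/s = 2420/0.31 = 7806 s = 0.09035 d.
First-order decay: C = 3.64·exp(−0.44·0.09035) = 3.64·0.961 = 3.498 mg/L.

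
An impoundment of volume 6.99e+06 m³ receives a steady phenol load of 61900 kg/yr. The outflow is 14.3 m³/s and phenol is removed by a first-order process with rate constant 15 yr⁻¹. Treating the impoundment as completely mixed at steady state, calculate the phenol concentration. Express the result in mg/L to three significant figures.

0.111 mg/L

Outflow Q = 14.3 m³/s × 3.156e+07 s/yr = 4.513e+08 m³/yr.
Steady-state CSTR mass balance: W = Q·C + k·V·C, so C = W/(Q + kV).
Q + kV = 4.513e+08 + 15·6.99e+06 = 5.561e+08 m³/yr.
C = 61900/5.561e+08 = 0.0001113 kg/m³ = 0.1113 mg/L.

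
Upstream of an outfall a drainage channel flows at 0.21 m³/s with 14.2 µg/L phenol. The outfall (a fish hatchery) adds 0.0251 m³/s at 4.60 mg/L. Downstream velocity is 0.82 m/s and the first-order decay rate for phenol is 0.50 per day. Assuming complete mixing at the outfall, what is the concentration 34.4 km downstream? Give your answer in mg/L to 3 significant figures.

0.395 mg/L

14.2 µg/L = 0.0142 mg/L.
After complete mixing, C₀ = (0.0251·4.6 + 0.21·0.0142) / 0.2351 = 0.5038 mg/L.
Travel time t = 3.44e+04 m / 0.82 m/s = 4.195e+04 s = 0.4855 d.
C = 0.5038·exp(−0.50·0.4855) = 0.5038·0.7844 = 0.3952 mg/L.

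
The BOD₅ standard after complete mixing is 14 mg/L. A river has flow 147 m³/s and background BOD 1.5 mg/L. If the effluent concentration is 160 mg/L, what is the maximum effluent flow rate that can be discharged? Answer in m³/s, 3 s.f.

12.6 m³/s

Mass balance at complete mixing: C_std·(Q_w + Q_r) = Q_w·C_e + Q_r·C_b.
Rearranging, Q_w = Q_r·(C_std − C_b)/(C_e − C_std) = 147·(14 − 1.5) / (160 − 14) = 12.59 m³/s.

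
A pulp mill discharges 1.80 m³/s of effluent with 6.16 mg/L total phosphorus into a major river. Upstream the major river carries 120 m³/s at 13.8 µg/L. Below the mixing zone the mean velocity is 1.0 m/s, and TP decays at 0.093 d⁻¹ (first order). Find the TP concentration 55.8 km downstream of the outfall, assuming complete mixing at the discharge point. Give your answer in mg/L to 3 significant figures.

0.0985 mg/L

13.8 µg/L = 0.0138 mg/L.
After complete mixing, C₀ = (1.8·6.16 + 120·0.0138) / 121.8 = 0.1046 mg/L.
Travel time t = 5.58e+04 m / 1.0 m/s = 5.58e+04 s = 0.6458 d.
C = 0.1046·exp(−0.093·0.6458) = 0.1046·0.9417 = 0.09853 mg/L.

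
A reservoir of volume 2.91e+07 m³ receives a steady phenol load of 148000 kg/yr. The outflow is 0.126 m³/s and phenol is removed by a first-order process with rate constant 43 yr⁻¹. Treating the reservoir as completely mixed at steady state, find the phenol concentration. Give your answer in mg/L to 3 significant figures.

0.118 mg/L

Outflow Q = 0.126 m³/s × 3.156e+07 s/yr = 3.976e+06 m³/yr.
Steady-state CSTR mass balance: W = Q·C + k·V·C, so C = W/(Q + kV).
Q + kV = 3.976e+06 + 43·2.91e+07 = 1.255e+09 m³/yr.
C = 148000/1.255e+09 = 0.0001179 kg/m³ = 0.1179 mg/L.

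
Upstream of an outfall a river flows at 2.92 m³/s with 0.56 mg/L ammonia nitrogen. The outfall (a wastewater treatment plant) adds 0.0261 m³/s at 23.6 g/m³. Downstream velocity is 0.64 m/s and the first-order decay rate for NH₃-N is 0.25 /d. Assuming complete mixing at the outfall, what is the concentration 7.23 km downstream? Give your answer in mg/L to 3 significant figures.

0.740 mg/L

After complete mixing, C₀ = (0.0261·23.6 + 2.92·0.56) / 2.946 = 0.7641 mg/L.
Travel time t = 7230 m / 0.64 m/s = 1.13e+04 s = 0.1308 d.
C = 0.7641·exp(−0.25·0.1308) = 0.7641·0.9678 = 0.7395 mg/L.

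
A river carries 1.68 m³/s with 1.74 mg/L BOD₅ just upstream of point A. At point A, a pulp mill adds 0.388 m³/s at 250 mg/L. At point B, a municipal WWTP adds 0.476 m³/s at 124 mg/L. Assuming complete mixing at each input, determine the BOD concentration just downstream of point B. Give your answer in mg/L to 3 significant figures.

62.5 mg/L

After input A: C = (1.68·1.74 + 0.388·250) / 2.068 = 48.32 mg/L.
After input B: C = (2.068·48.32 + 0.476·124) / 2.544 = 62.48 mg/L.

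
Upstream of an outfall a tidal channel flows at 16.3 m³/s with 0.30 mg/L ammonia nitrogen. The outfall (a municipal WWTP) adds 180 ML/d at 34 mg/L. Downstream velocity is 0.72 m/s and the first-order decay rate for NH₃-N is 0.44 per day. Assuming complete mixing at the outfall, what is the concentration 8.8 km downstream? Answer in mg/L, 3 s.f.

3.87 mg/L

180 ML/d = 2.083 m³/s.
After complete mixing, C₀ = (2.083·34 + 16.3·0.3) / 18.38 = 4.119 mg/L.
Travel time t = 8800 m / 0.72 m/s = 1.222e+04 s = 0.1415 d.
C = 4.119·exp(−0.44·0.1415) = 4.119·0.9397 = 3.871 mg/L.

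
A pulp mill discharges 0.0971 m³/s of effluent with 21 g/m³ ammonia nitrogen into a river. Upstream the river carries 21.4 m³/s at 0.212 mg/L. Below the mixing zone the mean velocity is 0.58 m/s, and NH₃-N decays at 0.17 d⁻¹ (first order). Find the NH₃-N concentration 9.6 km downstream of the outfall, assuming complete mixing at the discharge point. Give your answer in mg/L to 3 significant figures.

0.296 mg/L

After complete mixing, C₀ = (0.0971·21 + 21.4·0.212) / 21.5 = 0.3059 mg/L.
Travel time t = 9600 m / 0.58 m/s = 1.655e+04 s = 0.1916 d.
C = 0.3059·exp(−0.17·0.1916) = 0.3059·0.968 = 0.2961 mg/L.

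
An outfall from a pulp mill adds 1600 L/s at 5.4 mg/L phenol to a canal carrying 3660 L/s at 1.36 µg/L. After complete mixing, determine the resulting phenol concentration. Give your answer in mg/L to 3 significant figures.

1600 L/s = 1.6 m³/s.
3660 L/s = 3.66 m³/s.
1.36 µg/L = 0.00136 mg/L.
By mass balance at complete mixing, C = (1.6·5.4 + 3.66·0.00136) / (1.6 + 3.66) = 8.645/5.26 = 1.644 mg/L.

1.64 mg/L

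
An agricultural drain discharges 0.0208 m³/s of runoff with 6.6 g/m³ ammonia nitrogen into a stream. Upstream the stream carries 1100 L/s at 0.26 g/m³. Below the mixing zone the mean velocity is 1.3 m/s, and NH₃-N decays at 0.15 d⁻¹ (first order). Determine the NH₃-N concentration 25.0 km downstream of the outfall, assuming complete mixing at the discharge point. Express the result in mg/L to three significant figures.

1100 L/s = 1.1 m³/s.
After complete mixing, C₀ = (0.0208·6.6 + 1.1·0.26) / 1.121 = 0.3777 mg/L.
Travel time t = 2.5e+04 m / 1.3 m/s = 1.923e+04 s = 0.2226 d.
C = 0.3777·exp(−0.15·0.2226) = 0.3777·0.9672 = 0.3653 mg/L.

0.365 mg/L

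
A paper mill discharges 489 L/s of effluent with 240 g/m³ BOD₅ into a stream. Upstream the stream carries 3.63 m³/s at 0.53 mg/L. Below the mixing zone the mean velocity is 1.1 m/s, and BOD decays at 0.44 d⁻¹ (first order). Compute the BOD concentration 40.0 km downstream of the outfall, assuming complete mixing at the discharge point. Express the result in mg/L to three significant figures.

24.1 mg/L

489 L/s = 0.489 m³/s.
After complete mixing, C₀ = (0.489·240 + 3.63·0.53) / 4.119 = 28.96 mg/L.
Travel time t = 4e+04 m / 1.1 m/s = 3.636e+04 s = 0.4209 d.
C = 28.96·exp(−0.44·0.4209) = 28.96·0.831 = 24.06 mg/L.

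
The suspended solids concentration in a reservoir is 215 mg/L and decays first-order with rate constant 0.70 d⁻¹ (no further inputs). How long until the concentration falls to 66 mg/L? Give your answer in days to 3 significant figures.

1.69 d

t = ln(C₀/C)/k = ln(215/66)/0.70 = 1.181/0.70 = 1.687 d.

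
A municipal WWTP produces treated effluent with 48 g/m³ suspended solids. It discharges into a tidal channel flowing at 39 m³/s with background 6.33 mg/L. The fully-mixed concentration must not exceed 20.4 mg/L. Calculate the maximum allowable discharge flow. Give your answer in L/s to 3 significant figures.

19900 L/s

Mass balance at complete mixing: C_std·(Q_w + Q_r) = Q_w·C_e + Q_r·C_b.
Rearranging, Q_w = Q_r·(C_std − C_b)/(C_e − C_std) = 39·(20.4 − 6.33) / (48 − 20.4) = 19.88 m³/s.
= 1.988e+04 L/s.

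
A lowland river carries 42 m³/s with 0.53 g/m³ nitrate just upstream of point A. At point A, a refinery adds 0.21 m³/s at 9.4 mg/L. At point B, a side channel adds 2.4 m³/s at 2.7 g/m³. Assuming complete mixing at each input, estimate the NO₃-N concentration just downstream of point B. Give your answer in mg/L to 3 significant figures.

0.689 mg/L

After input A: C = (42·0.53 + 0.21·9.4) / 42.21 = 0.5741 mg/L.
After input B: C = (42.21·0.5741 + 2.4·2.7) / 44.61 = 0.6885 mg/L.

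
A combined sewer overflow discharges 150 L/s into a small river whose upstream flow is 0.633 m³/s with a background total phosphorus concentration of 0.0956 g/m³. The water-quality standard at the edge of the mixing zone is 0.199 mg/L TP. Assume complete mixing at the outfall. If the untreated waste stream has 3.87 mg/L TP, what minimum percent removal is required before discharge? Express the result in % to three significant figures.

83.6 %

150 L/s = 0.15 m³/s.
Mass balance: 0.199·0.783 = 0.15·Cₑ + 0.633·0.0956.
Cₑ = (0.1558 − 0.06051) / 0.15 = 0.6353 mg/L.
Required removal = 1 − 0.6353/3.87 = 83.58 %.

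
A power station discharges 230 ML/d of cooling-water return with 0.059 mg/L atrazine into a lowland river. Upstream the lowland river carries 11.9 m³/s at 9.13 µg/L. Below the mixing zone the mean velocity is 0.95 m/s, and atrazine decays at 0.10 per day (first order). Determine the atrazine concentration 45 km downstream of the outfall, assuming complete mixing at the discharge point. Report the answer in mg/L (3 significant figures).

0.0173 mg/L

230 ML/d = 2.662 m³/s.
9.13 µg/L = 0.00913 mg/L.
After complete mixing, C₀ = (2.662·0.059 + 11.9·0.00913) / 14.56 = 0.01825 mg/L.
Travel time t = 4.5e+04 m / 0.95 m/s = 4.737e+04 s = 0.5482 d.
C = 0.01825·exp(−0.10·0.5482) = 0.01825·0.9467 = 0.01727 mg/L.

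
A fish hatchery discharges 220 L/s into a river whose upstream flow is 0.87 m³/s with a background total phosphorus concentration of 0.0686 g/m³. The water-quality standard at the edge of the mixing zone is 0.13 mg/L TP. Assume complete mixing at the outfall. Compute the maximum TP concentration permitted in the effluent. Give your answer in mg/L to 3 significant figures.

220 L/s = 0.22 m³/s.
Mass balance: 0.13·1.09 = 0.22·Cₑ + 0.87·0.0686.
Cₑ = (0.1417 − 0.05968) / 0.22 = 0.3728 mg/L.

0.373 mg/L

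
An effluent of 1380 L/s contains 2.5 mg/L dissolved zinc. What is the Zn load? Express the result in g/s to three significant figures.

3.45 g/s

1380 L/s = 1.38 m³/s.
Mass flux = Q·C = 1.38 m³/s × 2.5 g/m³ = 3.45 g/s.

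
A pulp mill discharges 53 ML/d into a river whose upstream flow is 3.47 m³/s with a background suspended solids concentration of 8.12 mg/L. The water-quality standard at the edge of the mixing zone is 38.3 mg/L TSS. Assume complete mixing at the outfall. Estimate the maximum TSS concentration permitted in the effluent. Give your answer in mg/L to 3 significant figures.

209 mg/L

53 ML/d = 0.6134 m³/s.
Mass balance: 38.3·4.083 = 0.6134·Cₑ + 3.47·8.12.
Cₑ = (156.4 − 28.18) / 0.6134 = 209 mg/L.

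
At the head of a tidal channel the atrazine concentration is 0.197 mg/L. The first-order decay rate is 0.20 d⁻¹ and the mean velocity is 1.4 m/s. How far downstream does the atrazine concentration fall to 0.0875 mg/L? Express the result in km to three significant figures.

From C = C₀·e^(−kt), t = ln(C₀/C)/k = ln(0.197/0.0875)/0.20 = 0.8116/0.20 = 4.058 d.
Distance = v·t = 1.4 m/s × 3.506e+05 s = 4.908e+05 m = 490.8 km.

491 km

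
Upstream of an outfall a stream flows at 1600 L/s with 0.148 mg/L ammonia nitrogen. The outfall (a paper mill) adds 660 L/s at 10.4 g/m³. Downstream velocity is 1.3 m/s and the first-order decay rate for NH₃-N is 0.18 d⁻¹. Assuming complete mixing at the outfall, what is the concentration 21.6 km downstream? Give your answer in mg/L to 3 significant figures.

660 L/s = 0.66 m³/s.
1600 L/s = 1.6 m³/s.
After complete mixing, C₀ = (0.66·10.4 + 1.6·0.148) / 2.26 = 3.142 mg/L.
Travel time t = 2.16e+04 m / 1.3 m/s = 1.662e+04 s = 0.1923 d.
C = 3.142·exp(−0.18·0.1923) = 3.142·0.966 = 3.035 mg/L.

3.04 mg/L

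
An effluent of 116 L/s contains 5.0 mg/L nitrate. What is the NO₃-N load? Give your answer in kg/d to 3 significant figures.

116 L/s = 0.116 m³/s.
Mass flux = Q·C = 0.116 m³/s × 5 g/m³ = 0.58 g/s.
= 0.58 g/s × 86.4 = 50.11 kg/d.

50.1 kg/d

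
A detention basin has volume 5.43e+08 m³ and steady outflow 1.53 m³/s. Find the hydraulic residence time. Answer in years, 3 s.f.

Q = 1.53 m³/s × 3.156e+07 s/yr = 4.828e+07 m³/yr.
Hydraulic residence time τ = V/Q = 5.43e+08/4.828e+07 = 11.25 yr.

11.2 yr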